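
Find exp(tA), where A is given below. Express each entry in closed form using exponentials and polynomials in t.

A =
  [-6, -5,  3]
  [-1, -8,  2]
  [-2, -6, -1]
e^{tA} =
  [-t*exp(-5*t) + exp(-5*t), t^2*exp(-5*t) - 5*t*exp(-5*t), -t^2*exp(-5*t)/2 + 3*t*exp(-5*t)]
  [-t*exp(-5*t), t^2*exp(-5*t) - 3*t*exp(-5*t) + exp(-5*t), -t^2*exp(-5*t)/2 + 2*t*exp(-5*t)]
  [-2*t*exp(-5*t), 2*t^2*exp(-5*t) - 6*t*exp(-5*t), -t^2*exp(-5*t) + 4*t*exp(-5*t) + exp(-5*t)]

Strategy: write A = P · J · P⁻¹ where J is a Jordan canonical form, so e^{tA} = P · e^{tJ} · P⁻¹, and e^{tJ} can be computed block-by-block.

A has Jordan form
J =
  [-5,  1,  0]
  [ 0, -5,  1]
  [ 0,  0, -5]
(up to reordering of blocks).

Per-block formulas:
  For a 3×3 Jordan block J_3(-5): exp(t · J_3(-5)) = e^(-5t)·(I + t·N + (t^2/2)·N^2), where N is the 3×3 nilpotent shift.

After assembling e^{tJ} and conjugating by P, we get:

e^{tA} =
  [-t*exp(-5*t) + exp(-5*t), t^2*exp(-5*t) - 5*t*exp(-5*t), -t^2*exp(-5*t)/2 + 3*t*exp(-5*t)]
  [-t*exp(-5*t), t^2*exp(-5*t) - 3*t*exp(-5*t) + exp(-5*t), -t^2*exp(-5*t)/2 + 2*t*exp(-5*t)]
  [-2*t*exp(-5*t), 2*t^2*exp(-5*t) - 6*t*exp(-5*t), -t^2*exp(-5*t) + 4*t*exp(-5*t) + exp(-5*t)]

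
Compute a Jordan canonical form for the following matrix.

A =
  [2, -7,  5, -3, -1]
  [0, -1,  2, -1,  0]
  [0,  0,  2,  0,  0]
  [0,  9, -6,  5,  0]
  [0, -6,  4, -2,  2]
J_2(2) ⊕ J_2(2) ⊕ J_1(2)

The characteristic polynomial is
  det(x·I − A) = x^5 - 10*x^4 + 40*x^3 - 80*x^2 + 80*x - 32 = (x - 2)^5

Eigenvalues and multiplicities (the geometric multiplicity of λ is n − rank(A − λI), which equals the number of Jordan blocks for λ):
  λ = 2: algebraic multiplicity = 5, geometric multiplicity = 3

Determining the block sizes for each eigenvalue:
  λ = 2: with am = 5 and gm = 3, the partition is not yet determined (e.g. several partitions of 5 into 3 parts exist). Let N = A − (2)·I. Computing rank(N^1) = 2, rank(N^2) = 0; the number of blocks of size ≥ j is rank(N^{j−1}) − rank(N^j), giving [3, 2]. So we have 2 block(s) of size 2, 1 block(s) of size 1 → block sizes [2, 2, 1]

Assembling the blocks gives a Jordan form
J =
  [2, 1, 0, 0, 0]
  [0, 2, 0, 0, 0]
  [0, 0, 2, 1, 0]
  [0, 0, 0, 2, 0]
  [0, 0, 0, 0, 2]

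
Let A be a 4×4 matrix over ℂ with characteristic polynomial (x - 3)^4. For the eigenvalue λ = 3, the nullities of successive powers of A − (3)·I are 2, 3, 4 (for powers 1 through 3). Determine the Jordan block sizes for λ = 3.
Block sizes for λ = 3: [3, 1]

From the dimensions of kernels of powers, the number of Jordan blocks of size at least j is d_j − d_{j−1} where d_j = dim ker(N^j) (with d_0 = 0). Computing the differences gives [2, 1, 1].
The number of blocks of size exactly k is (#blocks of size ≥ k) − (#blocks of size ≥ k + 1), so the partition is: 1 block(s) of size 1, 1 block(s) of size 3.
In nonincreasing order the block sizes are [3, 1].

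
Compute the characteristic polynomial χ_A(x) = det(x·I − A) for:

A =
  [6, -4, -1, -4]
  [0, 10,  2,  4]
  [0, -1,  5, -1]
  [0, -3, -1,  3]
x^4 - 24*x^3 + 216*x^2 - 864*x + 1296

Expanding det(x·I − A) (e.g. by cofactor expansion or by noting that A is similar to its Jordan form J, which has the same characteristic polynomial as A) gives
  χ_A(x) = x^4 - 24*x^3 + 216*x^2 - 864*x + 1296
which factors as (x - 6)^4. The eigenvalues (with algebraic multiplicities) are λ = 6 with multiplicity 4.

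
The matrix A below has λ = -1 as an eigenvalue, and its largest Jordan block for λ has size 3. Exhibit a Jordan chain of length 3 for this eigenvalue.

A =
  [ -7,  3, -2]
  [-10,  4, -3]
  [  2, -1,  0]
A Jordan chain for λ = -1 of length 3:
v_1 = (2, 4, 0)ᵀ
v_2 = (-6, -10, 2)ᵀ
v_3 = (1, 0, 0)ᵀ

Let N = A − (-1)·I. We want v_3 with N^3 v_3 = 0 but N^2 v_3 ≠ 0; then v_{j-1} := N · v_j for j = 3, …, 2.

Pick v_3 = (1, 0, 0)ᵀ.
Then v_2 = N · v_3 = (-6, -10, 2)ᵀ.
Then v_1 = N · v_2 = (2, 4, 0)ᵀ.

Sanity check: (A − (-1)·I) v_1 = (0, 0, 0)ᵀ = 0. ✓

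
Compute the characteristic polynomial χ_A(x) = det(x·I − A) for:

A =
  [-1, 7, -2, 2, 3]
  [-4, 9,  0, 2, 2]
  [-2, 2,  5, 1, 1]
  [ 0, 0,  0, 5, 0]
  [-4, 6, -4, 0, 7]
x^5 - 25*x^4 + 250*x^3 - 1250*x^2 + 3125*x - 3125

Expanding det(x·I − A) (e.g. by cofactor expansion or by noting that A is similar to its Jordan form J, which has the same characteristic polynomial as A) gives
  χ_A(x) = x^5 - 25*x^4 + 250*x^3 - 1250*x^2 + 3125*x - 3125
which factors as (x - 5)^5. The eigenvalues (with algebraic multiplicities) are λ = 5 with multiplicity 5.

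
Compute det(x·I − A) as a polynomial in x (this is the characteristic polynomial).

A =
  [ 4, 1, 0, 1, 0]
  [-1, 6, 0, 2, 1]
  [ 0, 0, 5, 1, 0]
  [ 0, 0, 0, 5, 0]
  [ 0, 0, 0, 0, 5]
x^5 - 25*x^4 + 250*x^3 - 1250*x^2 + 3125*x - 3125

Expanding det(x·I − A) (e.g. by cofactor expansion or by noting that A is similar to its Jordan form J, which has the same characteristic polynomial as A) gives
  χ_A(x) = x^5 - 25*x^4 + 250*x^3 - 1250*x^2 + 3125*x - 3125
which factors as (x - 5)^5. The eigenvalues (with algebraic multiplicities) are λ = 5 with multiplicity 5.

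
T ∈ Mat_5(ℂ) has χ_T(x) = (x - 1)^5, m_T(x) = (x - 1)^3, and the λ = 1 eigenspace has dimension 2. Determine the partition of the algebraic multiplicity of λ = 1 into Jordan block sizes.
Block sizes for λ = 1: [3, 2]

Step 1 — from the characteristic polynomial, algebraic multiplicity of λ = 1 is 5. From dim ker(T − (1)·I) = 2, there are exactly 2 Jordan blocks for λ = 1.
Step 2 — from the minimal polynomial, the factor (x − 1)^3 tells us the largest block for λ = 1 has size 3.
Step 3 — with total size 5, 2 blocks, and largest block 3, the block sizes (in nonincreasing order) are [3, 2].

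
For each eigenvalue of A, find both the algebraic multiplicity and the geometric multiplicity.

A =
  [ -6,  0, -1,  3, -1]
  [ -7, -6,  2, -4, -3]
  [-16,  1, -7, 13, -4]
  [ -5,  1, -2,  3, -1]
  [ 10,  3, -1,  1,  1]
λ = -3: alg = 5, geom = 2

Step 1 — factor the characteristic polynomial to read off the algebraic multiplicities:
  χ_A(x) = (x + 3)^5

Step 2 — compute geometric multiplicities via the rank-nullity identity g(λ) = n − rank(A − λI):
  rank(A − (-3)·I) = 3, so dim ker(A − (-3)·I) = n − 3 = 2

Summary:
  λ = -3: algebraic multiplicity = 5, geometric multiplicity = 2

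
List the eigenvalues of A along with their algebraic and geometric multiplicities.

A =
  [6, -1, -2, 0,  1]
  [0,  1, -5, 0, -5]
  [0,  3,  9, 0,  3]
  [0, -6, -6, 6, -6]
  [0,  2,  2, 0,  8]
λ = 6: alg = 5, geom = 3

Step 1 — factor the characteristic polynomial to read off the algebraic multiplicities:
  χ_A(x) = (x - 6)^5

Step 2 — compute geometric multiplicities via the rank-nullity identity g(λ) = n − rank(A − λI):
  rank(A − (6)·I) = 2, so dim ker(A − (6)·I) = n − 2 = 3

Summary:
  λ = 6: algebraic multiplicity = 5, geometric multiplicity = 3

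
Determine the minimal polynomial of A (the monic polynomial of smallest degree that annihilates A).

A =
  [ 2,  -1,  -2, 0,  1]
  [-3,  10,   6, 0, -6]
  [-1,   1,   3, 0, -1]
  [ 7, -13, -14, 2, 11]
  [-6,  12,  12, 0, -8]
x^4 - 8*x^3 + 21*x^2 - 22*x + 8

The characteristic polynomial is χ_A(x) = (x - 4)*(x - 2)*(x - 1)^3, so the eigenvalues are known. The minimal polynomial is
  m_A(x) = Π_λ (x − λ)^{k_λ}
where k_λ is the size of the *largest* Jordan block for λ (equivalently, the smallest k with (A − λI)^k v = 0 for every generalised eigenvector v of λ).

  λ = 1: largest Jordan block has size 2, contributing (x − 1)^2
  λ = 2: largest Jordan block has size 1, contributing (x − 2)
  λ = 4: largest Jordan block has size 1, contributing (x − 4)

So m_A(x) = (x - 4)*(x - 2)*(x - 1)^2 = x^4 - 8*x^3 + 21*x^2 - 22*x + 8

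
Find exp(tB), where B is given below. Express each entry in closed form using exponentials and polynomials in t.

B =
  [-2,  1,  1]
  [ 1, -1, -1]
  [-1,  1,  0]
e^{tB} =
  [t^2*exp(-t)/2 - t*exp(-t) + exp(-t), t*exp(-t), -t^2*exp(-t)/2 + t*exp(-t)]
  [t*exp(-t), exp(-t), -t*exp(-t)]
  [t^2*exp(-t)/2 - t*exp(-t), t*exp(-t), -t^2*exp(-t)/2 + t*exp(-t) + exp(-t)]

Strategy: write B = P · J · P⁻¹ where J is a Jordan canonical form, so e^{tB} = P · e^{tJ} · P⁻¹, and e^{tJ} can be computed block-by-block.

B has Jordan form
J =
  [-1,  1,  0]
  [ 0, -1,  1]
  [ 0,  0, -1]
(up to reordering of blocks).

Per-block formulas:
  For a 3×3 Jordan block J_3(-1): exp(t · J_3(-1)) = e^(-1t)·(I + t·N + (t^2/2)·N^2), where N is the 3×3 nilpotent shift.

After assembling e^{tJ} and conjugating by P, we get:

e^{tB} =
  [t^2*exp(-t)/2 - t*exp(-t) + exp(-t), t*exp(-t), -t^2*exp(-t)/2 + t*exp(-t)]
  [t*exp(-t), exp(-t), -t*exp(-t)]
  [t^2*exp(-t)/2 - t*exp(-t), t*exp(-t), -t^2*exp(-t)/2 + t*exp(-t) + exp(-t)]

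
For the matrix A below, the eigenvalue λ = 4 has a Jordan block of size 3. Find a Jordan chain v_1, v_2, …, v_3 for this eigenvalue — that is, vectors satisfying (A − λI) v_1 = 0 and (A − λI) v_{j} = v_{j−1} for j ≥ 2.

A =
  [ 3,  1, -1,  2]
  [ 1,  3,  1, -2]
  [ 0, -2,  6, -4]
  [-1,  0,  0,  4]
A Jordan chain for λ = 4 of length 3:
v_1 = (0, 0, 2, 1)ᵀ
v_2 = (-1, 1, 0, -1)ᵀ
v_3 = (1, 0, 0, 0)ᵀ

Let N = A − (4)·I. We want v_3 with N^3 v_3 = 0 but N^2 v_3 ≠ 0; then v_{j-1} := N · v_j for j = 3, …, 2.

Pick v_3 = (1, 0, 0, 0)ᵀ.
Then v_2 = N · v_3 = (-1, 1, 0, -1)ᵀ.
Then v_1 = N · v_2 = (0, 0, 2, 1)ᵀ.

Sanity check: (A − (4)·I) v_1 = (0, 0, 0, 0)ᵀ = 0. ✓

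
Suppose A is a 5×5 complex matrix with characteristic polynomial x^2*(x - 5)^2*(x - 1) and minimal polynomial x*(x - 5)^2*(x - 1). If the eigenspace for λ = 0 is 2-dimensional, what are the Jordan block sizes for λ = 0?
Block sizes for λ = 0: [1, 1]

Step 1 — from the characteristic polynomial, algebraic multiplicity of λ = 0 is 2. From dim ker(A − (0)·I) = 2, there are exactly 2 Jordan blocks for λ = 0.
Step 2 — from the minimal polynomial, the factor (x − 0) tells us the largest block for λ = 0 has size 1.
Step 3 — with total size 2, 2 blocks, and largest block 1, the block sizes (in nonincreasing order) are [1, 1].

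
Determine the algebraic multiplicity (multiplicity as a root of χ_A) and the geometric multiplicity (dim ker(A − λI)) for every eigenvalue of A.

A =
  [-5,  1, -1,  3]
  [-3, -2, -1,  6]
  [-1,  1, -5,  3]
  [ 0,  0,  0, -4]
λ = -4: alg = 4, geom = 2

Step 1 — factor the characteristic polynomial to read off the algebraic multiplicities:
  χ_A(x) = (x + 4)^4

Step 2 — compute geometric multiplicities via the rank-nullity identity g(λ) = n − rank(A − λI):
  rank(A − (-4)·I) = 2, so dim ker(A − (-4)·I) = n − 2 = 2

Summary:
  λ = -4: algebraic multiplicity = 4, geometric multiplicity = 2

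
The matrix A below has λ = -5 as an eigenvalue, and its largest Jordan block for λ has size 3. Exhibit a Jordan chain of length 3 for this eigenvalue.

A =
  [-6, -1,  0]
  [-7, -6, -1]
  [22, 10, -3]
A Jordan chain for λ = -5 of length 3:
v_1 = (8, -8, -48)ᵀ
v_2 = (-1, -7, 22)ᵀ
v_3 = (1, 0, 0)ᵀ

Let N = A − (-5)·I. We want v_3 with N^3 v_3 = 0 but N^2 v_3 ≠ 0; then v_{j-1} := N · v_j for j = 3, …, 2.

Pick v_3 = (1, 0, 0)ᵀ.
Then v_2 = N · v_3 = (-1, -7, 22)ᵀ.
Then v_1 = N · v_2 = (8, -8, -48)ᵀ.

Sanity check: (A − (-5)·I) v_1 = (0, 0, 0)ᵀ = 0. ✓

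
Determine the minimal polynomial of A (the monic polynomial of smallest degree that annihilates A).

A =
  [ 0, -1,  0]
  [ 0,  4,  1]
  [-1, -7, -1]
x^3 - 3*x^2 + 3*x - 1

The characteristic polynomial is χ_A(x) = (x - 1)^3, so the eigenvalues are known. The minimal polynomial is
  m_A(x) = Π_λ (x − λ)^{k_λ}
where k_λ is the size of the *largest* Jordan block for λ (equivalently, the smallest k with (A − λI)^k v = 0 for every generalised eigenvector v of λ).

  λ = 1: largest Jordan block has size 3, contributing (x − 1)^3

So m_A(x) = (x - 1)^3 = x^3 - 3*x^2 + 3*x - 1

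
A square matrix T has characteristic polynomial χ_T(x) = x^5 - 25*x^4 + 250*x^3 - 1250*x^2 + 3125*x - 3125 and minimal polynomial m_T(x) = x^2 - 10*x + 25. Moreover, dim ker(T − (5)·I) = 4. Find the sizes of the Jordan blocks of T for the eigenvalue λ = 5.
Block sizes for λ = 5: [2, 1, 1, 1]

Step 1 — from the characteristic polynomial, algebraic multiplicity of λ = 5 is 5. From dim ker(T − (5)·I) = 4, there are exactly 4 Jordan blocks for λ = 5.
Step 2 — from the minimal polynomial, the factor (x − 5)^2 tells us the largest block for λ = 5 has size 2.
Step 3 — with total size 5, 4 blocks, and largest block 2, the block sizes (in nonincreasing order) are [2, 1, 1, 1].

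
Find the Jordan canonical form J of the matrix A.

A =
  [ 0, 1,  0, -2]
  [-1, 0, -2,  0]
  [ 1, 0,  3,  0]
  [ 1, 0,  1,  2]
J_3(1) ⊕ J_1(2)

The characteristic polynomial is
  det(x·I − A) = x^4 - 5*x^3 + 9*x^2 - 7*x + 2 = (x - 2)*(x - 1)^3

Eigenvalues and multiplicities (the geometric multiplicity of λ is n − rank(A − λI), which equals the number of Jordan blocks for λ):
  λ = 1: algebraic multiplicity = 3, geometric multiplicity = 1
  λ = 2: algebraic multiplicity = 1, geometric multiplicity = 1

Determining the block sizes for each eigenvalue:
  λ = 1: one block (gm = 1), so the single block has size am = 3 → block sizes [3]
  λ = 2: one block (gm = 1), so the single block has size am = 1 → block sizes [1]

Assembling the blocks gives a Jordan form
J =
  [1, 1, 0, 0]
  [0, 1, 1, 0]
  [0, 0, 1, 0]
  [0, 0, 0, 2]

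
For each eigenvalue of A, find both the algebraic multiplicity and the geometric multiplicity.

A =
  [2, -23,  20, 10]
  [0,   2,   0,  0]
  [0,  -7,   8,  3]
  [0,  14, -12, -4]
λ = 2: alg = 4, geom = 2

Step 1 — factor the characteristic polynomial to read off the algebraic multiplicities:
  χ_A(x) = (x - 2)^4

Step 2 — compute geometric multiplicities via the rank-nullity identity g(λ) = n − rank(A − λI):
  rank(A − (2)·I) = 2, so dim ker(A − (2)·I) = n − 2 = 2

Summary:
  λ = 2: algebraic multiplicity = 4, geometric multiplicity = 2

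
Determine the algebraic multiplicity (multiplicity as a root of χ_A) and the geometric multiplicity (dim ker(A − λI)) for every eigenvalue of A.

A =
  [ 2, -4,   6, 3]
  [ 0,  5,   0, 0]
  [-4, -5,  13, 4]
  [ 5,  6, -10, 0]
λ = 5: alg = 4, geom = 2

Step 1 — factor the characteristic polynomial to read off the algebraic multiplicities:
  χ_A(x) = (x - 5)^4

Step 2 — compute geometric multiplicities via the rank-nullity identity g(λ) = n − rank(A − λI):
  rank(A − (5)·I) = 2, so dim ker(A − (5)·I) = n − 2 = 2

Summary:
  λ = 5: algebraic multiplicity = 4, geometric multiplicity = 2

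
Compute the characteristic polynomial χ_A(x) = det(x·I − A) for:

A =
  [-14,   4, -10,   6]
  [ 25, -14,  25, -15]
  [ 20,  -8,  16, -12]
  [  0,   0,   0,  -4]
x^4 + 16*x^3 + 96*x^2 + 256*x + 256

Expanding det(x·I − A) (e.g. by cofactor expansion or by noting that A is similar to its Jordan form J, which has the same characteristic polynomial as A) gives
  χ_A(x) = x^4 + 16*x^3 + 96*x^2 + 256*x + 256
which factors as (x + 4)^4. The eigenvalues (with algebraic multiplicities) are λ = -4 with multiplicity 4.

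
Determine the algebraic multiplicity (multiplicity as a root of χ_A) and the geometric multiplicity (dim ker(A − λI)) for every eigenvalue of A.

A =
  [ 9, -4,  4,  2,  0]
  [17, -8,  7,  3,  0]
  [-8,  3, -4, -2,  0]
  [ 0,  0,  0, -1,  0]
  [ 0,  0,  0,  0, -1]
λ = -1: alg = 5, geom = 3

Step 1 — factor the characteristic polynomial to read off the algebraic multiplicities:
  χ_A(x) = (x + 1)^5

Step 2 — compute geometric multiplicities via the rank-nullity identity g(λ) = n − rank(A − λI):
  rank(A − (-1)·I) = 2, so dim ker(A − (-1)·I) = n − 2 = 3

Summary:
  λ = -1: algebraic multiplicity = 5, geometric multiplicity = 3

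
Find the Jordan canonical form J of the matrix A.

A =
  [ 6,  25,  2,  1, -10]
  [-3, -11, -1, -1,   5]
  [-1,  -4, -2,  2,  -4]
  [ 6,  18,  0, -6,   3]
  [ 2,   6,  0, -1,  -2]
J_3(-3) ⊕ J_2(-3)

The characteristic polynomial is
  det(x·I − A) = x^5 + 15*x^4 + 90*x^3 + 270*x^2 + 405*x + 243 = (x + 3)^5

Eigenvalues and multiplicities (the geometric multiplicity of λ is n − rank(A − λI), which equals the number of Jordan blocks for λ):
  λ = -3: algebraic multiplicity = 5, geometric multiplicity = 2

Determining the block sizes for each eigenvalue:
  λ = -3: with am = 5 and gm = 2, the partition is not yet determined (e.g. several partitions of 5 into 2 parts exist). Let N = A − (-3)·I. Computing rank(N^1) = 3, rank(N^2) = 1, rank(N^3) = 0; the number of blocks of size ≥ j is rank(N^{j−1}) − rank(N^j), giving [2, 2, 1]. So we have 1 block(s) of size 3, 1 block(s) of size 2 → block sizes [3, 2]

Assembling the blocks gives a Jordan form
J =
  [-3,  1,  0,  0,  0]
  [ 0, -3,  1,  0,  0]
  [ 0,  0, -3,  0,  0]
  [ 0,  0,  0, -3,  1]
  [ 0,  0,  0,  0, -3]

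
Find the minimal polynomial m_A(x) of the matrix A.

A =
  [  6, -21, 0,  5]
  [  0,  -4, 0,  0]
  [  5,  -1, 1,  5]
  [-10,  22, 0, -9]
x^3 + 7*x^2 + 8*x - 16

The characteristic polynomial is χ_A(x) = (x - 1)^2*(x + 4)^2, so the eigenvalues are known. The minimal polynomial is
  m_A(x) = Π_λ (x − λ)^{k_λ}
where k_λ is the size of the *largest* Jordan block for λ (equivalently, the smallest k with (A − λI)^k v = 0 for every generalised eigenvector v of λ).

  λ = -4: largest Jordan block has size 2, contributing (x + 4)^2
  λ = 1: largest Jordan block has size 1, contributing (x − 1)

So m_A(x) = (x - 1)*(x + 4)^2 = x^3 + 7*x^2 + 8*x - 16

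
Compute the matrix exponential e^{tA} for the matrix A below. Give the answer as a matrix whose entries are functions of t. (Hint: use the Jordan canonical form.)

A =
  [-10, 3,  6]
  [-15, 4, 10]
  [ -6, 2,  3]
e^{tA} =
  [-9*t*exp(-t) + exp(-t), 3*t*exp(-t), 6*t*exp(-t)]
  [-15*t*exp(-t), 5*t*exp(-t) + exp(-t), 10*t*exp(-t)]
  [-6*t*exp(-t), 2*t*exp(-t), 4*t*exp(-t) + exp(-t)]

Strategy: write A = P · J · P⁻¹ where J is a Jordan canonical form, so e^{tA} = P · e^{tJ} · P⁻¹, and e^{tJ} can be computed block-by-block.

A has Jordan form
J =
  [-1,  1,  0]
  [ 0, -1,  0]
  [ 0,  0, -1]
(up to reordering of blocks).

Per-block formulas:
  For a 1×1 block at λ = -1: exp(t · [-1]) = [e^(-1t)].
  For a 2×2 Jordan block J_2(-1): exp(t · J_2(-1)) = e^(-1t)·(I + t·N), where N is the 2×2 nilpotent shift.

After assembling e^{tJ} and conjugating by P, we get:

e^{tA} =
  [-9*t*exp(-t) + exp(-t), 3*t*exp(-t), 6*t*exp(-t)]
  [-15*t*exp(-t), 5*t*exp(-t) + exp(-t), 10*t*exp(-t)]
  [-6*t*exp(-t), 2*t*exp(-t), 4*t*exp(-t) + exp(-t)]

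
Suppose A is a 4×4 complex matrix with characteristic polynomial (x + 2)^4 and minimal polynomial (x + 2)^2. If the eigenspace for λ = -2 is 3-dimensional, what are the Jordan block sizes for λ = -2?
Block sizes for λ = -2: [2, 1, 1]

Step 1 — from the characteristic polynomial, algebraic multiplicity of λ = -2 is 4. From dim ker(A − (-2)·I) = 3, there are exactly 3 Jordan blocks for λ = -2.
Step 2 — from the minimal polynomial, the factor (x + 2)^2 tells us the largest block for λ = -2 has size 2.
Step 3 — with total size 4, 3 blocks, and largest block 2, the block sizes (in nonincreasing order) are [2, 1, 1].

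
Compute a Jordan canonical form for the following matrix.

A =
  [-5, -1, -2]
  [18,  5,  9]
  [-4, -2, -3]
J_3(-1)

The characteristic polynomial is
  det(x·I − A) = x^3 + 3*x^2 + 3*x + 1 = (x + 1)^3

Eigenvalues and multiplicities (the geometric multiplicity of λ is n − rank(A − λI), which equals the number of Jordan blocks for λ):
  λ = -1: algebraic multiplicity = 3, geometric multiplicity = 1

Determining the block sizes for each eigenvalue:
  λ = -1: one block (gm = 1), so the single block has size am = 3 → block sizes [3]

Assembling the blocks gives a Jordan form
J =
  [-1,  1,  0]
  [ 0, -1,  1]
  [ 0,  0, -1]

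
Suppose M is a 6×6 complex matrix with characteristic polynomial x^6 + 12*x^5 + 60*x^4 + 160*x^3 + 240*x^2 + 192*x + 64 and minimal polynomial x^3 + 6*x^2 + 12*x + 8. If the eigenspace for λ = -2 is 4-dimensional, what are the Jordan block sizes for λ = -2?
Block sizes for λ = -2: [3, 1, 1, 1]

Step 1 — from the characteristic polynomial, algebraic multiplicity of λ = -2 is 6. From dim ker(M − (-2)·I) = 4, there are exactly 4 Jordan blocks for λ = -2.
Step 2 — from the minimal polynomial, the factor (x + 2)^3 tells us the largest block for λ = -2 has size 3.
Step 3 — with total size 6, 4 blocks, and largest block 3, the block sizes (in nonincreasing order) are [3, 1, 1, 1].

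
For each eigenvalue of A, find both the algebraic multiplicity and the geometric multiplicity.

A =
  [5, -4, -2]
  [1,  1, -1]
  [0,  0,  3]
λ = 3: alg = 3, geom = 2

Step 1 — factor the characteristic polynomial to read off the algebraic multiplicities:
  χ_A(x) = (x - 3)^3

Step 2 — compute geometric multiplicities via the rank-nullity identity g(λ) = n − rank(A − λI):
  rank(A − (3)·I) = 1, so dim ker(A − (3)·I) = n − 1 = 2

Summary:
  λ = 3: algebraic multiplicity = 3, geometric multiplicity = 2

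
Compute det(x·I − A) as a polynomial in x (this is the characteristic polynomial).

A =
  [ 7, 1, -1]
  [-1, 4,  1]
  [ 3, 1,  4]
x^3 - 15*x^2 + 75*x - 125

Expanding det(x·I − A) (e.g. by cofactor expansion or by noting that A is similar to its Jordan form J, which has the same characteristic polynomial as A) gives
  χ_A(x) = x^3 - 15*x^2 + 75*x - 125
which factors as (x - 5)^3. The eigenvalues (with algebraic multiplicities) are λ = 5 with multiplicity 3.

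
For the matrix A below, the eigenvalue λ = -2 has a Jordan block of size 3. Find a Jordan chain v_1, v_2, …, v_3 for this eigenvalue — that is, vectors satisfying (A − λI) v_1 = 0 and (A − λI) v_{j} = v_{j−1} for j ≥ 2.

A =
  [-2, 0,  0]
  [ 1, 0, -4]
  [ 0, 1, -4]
A Jordan chain for λ = -2 of length 3:
v_1 = (0, 2, 1)ᵀ
v_2 = (0, 1, 0)ᵀ
v_3 = (1, 0, 0)ᵀ

Let N = A − (-2)·I. We want v_3 with N^3 v_3 = 0 but N^2 v_3 ≠ 0; then v_{j-1} := N · v_j for j = 3, …, 2.

Pick v_3 = (1, 0, 0)ᵀ.
Then v_2 = N · v_3 = (0, 1, 0)ᵀ.
Then v_1 = N · v_2 = (0, 2, 1)ᵀ.

Sanity check: (A − (-2)·I) v_1 = (0, 0, 0)ᵀ = 0. ✓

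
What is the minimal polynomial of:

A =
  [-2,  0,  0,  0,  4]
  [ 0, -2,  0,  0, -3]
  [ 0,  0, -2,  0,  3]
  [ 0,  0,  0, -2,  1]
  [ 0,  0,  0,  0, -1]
x^2 + 3*x + 2

The characteristic polynomial is χ_A(x) = (x + 1)*(x + 2)^4, so the eigenvalues are known. The minimal polynomial is
  m_A(x) = Π_λ (x − λ)^{k_λ}
where k_λ is the size of the *largest* Jordan block for λ (equivalently, the smallest k with (A − λI)^k v = 0 for every generalised eigenvector v of λ).

  λ = -2: largest Jordan block has size 1, contributing (x + 2)
  λ = -1: largest Jordan block has size 1, contributing (x + 1)

So m_A(x) = (x + 1)*(x + 2) = x^2 + 3*x + 2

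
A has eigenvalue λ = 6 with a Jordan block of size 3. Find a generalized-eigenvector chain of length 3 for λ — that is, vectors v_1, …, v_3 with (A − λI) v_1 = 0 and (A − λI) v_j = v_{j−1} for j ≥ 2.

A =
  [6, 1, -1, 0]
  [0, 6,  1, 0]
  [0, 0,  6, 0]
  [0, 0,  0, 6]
A Jordan chain for λ = 6 of length 3:
v_1 = (1, 0, 0, 0)ᵀ
v_2 = (-1, 1, 0, 0)ᵀ
v_3 = (0, 0, 1, 0)ᵀ

Let N = A − (6)·I. We want v_3 with N^3 v_3 = 0 but N^2 v_3 ≠ 0; then v_{j-1} := N · v_j for j = 3, …, 2.

Pick v_3 = (0, 0, 1, 0)ᵀ.
Then v_2 = N · v_3 = (-1, 1, 0, 0)ᵀ.
Then v_1 = N · v_2 = (1, 0, 0, 0)ᵀ.

Sanity check: (A − (6)·I) v_1 = (0, 0, 0, 0)ᵀ = 0. ✓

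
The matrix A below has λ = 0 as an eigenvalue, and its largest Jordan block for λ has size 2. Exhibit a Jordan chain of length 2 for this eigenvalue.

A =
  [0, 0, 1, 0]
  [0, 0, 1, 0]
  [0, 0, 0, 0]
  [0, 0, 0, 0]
A Jordan chain for λ = 0 of length 2:
v_1 = (1, 1, 0, 0)ᵀ
v_2 = (0, 0, 1, 0)ᵀ

Let N = A − (0)·I. We want v_2 with N^2 v_2 = 0 but N^1 v_2 ≠ 0; then v_{j-1} := N · v_j for j = 2, …, 2.

Pick v_2 = (0, 0, 1, 0)ᵀ.
Then v_1 = N · v_2 = (1, 1, 0, 0)ᵀ.

Sanity check: (A − (0)·I) v_1 = (0, 0, 0, 0)ᵀ = 0. ✓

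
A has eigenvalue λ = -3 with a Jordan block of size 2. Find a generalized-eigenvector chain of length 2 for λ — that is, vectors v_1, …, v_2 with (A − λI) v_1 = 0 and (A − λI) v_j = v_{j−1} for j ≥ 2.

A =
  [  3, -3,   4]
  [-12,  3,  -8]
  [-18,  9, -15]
A Jordan chain for λ = -3 of length 2:
v_1 = (6, -12, -18)ᵀ
v_2 = (1, 0, 0)ᵀ

Let N = A − (-3)·I. We want v_2 with N^2 v_2 = 0 but N^1 v_2 ≠ 0; then v_{j-1} := N · v_j for j = 2, …, 2.

Pick v_2 = (1, 0, 0)ᵀ.
Then v_1 = N · v_2 = (6, -12, -18)ᵀ.

Sanity check: (A − (-3)·I) v_1 = (0, 0, 0)ᵀ = 0. ✓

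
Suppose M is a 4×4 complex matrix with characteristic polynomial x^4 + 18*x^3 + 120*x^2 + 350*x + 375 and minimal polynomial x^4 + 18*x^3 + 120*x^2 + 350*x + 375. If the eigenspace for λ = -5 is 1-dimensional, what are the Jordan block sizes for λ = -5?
Block sizes for λ = -5: [3]

Step 1 — from the characteristic polynomial, algebraic multiplicity of λ = -5 is 3. From dim ker(M − (-5)·I) = 1, there are exactly 1 Jordan blocks for λ = -5.
Step 2 — from the minimal polynomial, the factor (x + 5)^3 tells us the largest block for λ = -5 has size 3.
Step 3 — with total size 3, 1 blocks, and largest block 3, the block sizes (in nonincreasing order) are [3].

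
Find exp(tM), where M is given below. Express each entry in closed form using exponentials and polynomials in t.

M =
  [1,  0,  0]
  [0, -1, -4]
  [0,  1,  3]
e^{tM} =
  [exp(t), 0, 0]
  [0, -2*t*exp(t) + exp(t), -4*t*exp(t)]
  [0, t*exp(t), 2*t*exp(t) + exp(t)]

Strategy: write M = P · J · P⁻¹ where J is a Jordan canonical form, so e^{tM} = P · e^{tJ} · P⁻¹, and e^{tJ} can be computed block-by-block.

M has Jordan form
J =
  [1, 1, 0]
  [0, 1, 0]
  [0, 0, 1]
(up to reordering of blocks).

Per-block formulas:
  For a 2×2 Jordan block J_2(1): exp(t · J_2(1)) = e^(1t)·(I + t·N), where N is the 2×2 nilpotent shift.
  For a 1×1 block at λ = 1: exp(t · [1]) = [e^(1t)].

After assembling e^{tJ} and conjugating by P, we get:

e^{tM} =
  [exp(t), 0, 0]
  [0, -2*t*exp(t) + exp(t), -4*t*exp(t)]
  [0, t*exp(t), 2*t*exp(t) + exp(t)]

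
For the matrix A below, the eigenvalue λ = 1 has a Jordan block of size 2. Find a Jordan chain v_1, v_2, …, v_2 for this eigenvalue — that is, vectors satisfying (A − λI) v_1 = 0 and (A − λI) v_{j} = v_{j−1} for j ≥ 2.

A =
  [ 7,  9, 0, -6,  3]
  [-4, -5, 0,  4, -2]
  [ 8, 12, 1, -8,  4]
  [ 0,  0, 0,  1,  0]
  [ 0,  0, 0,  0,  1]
A Jordan chain for λ = 1 of length 2:
v_1 = (6, -4, 8, 0, 0)ᵀ
v_2 = (1, 0, 0, 0, 0)ᵀ

Let N = A − (1)·I. We want v_2 with N^2 v_2 = 0 but N^1 v_2 ≠ 0; then v_{j-1} := N · v_j for j = 2, …, 2.

Pick v_2 = (1, 0, 0, 0, 0)ᵀ.
Then v_1 = N · v_2 = (6, -4, 8, 0, 0)ᵀ.

Sanity check: (A − (1)·I) v_1 = (0, 0, 0, 0, 0)ᵀ = 0. ✓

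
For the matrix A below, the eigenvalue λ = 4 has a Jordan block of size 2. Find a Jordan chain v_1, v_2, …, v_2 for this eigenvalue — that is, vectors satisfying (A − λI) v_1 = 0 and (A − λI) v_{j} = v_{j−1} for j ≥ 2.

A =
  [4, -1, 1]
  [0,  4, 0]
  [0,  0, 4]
A Jordan chain for λ = 4 of length 2:
v_1 = (-1, 0, 0)ᵀ
v_2 = (0, 1, 0)ᵀ

Let N = A − (4)·I. We want v_2 with N^2 v_2 = 0 but N^1 v_2 ≠ 0; then v_{j-1} := N · v_j for j = 2, …, 2.

Pick v_2 = (0, 1, 0)ᵀ.
Then v_1 = N · v_2 = (-1, 0, 0)ᵀ.

Sanity check: (A − (4)·I) v_1 = (0, 0, 0)ᵀ = 0. ✓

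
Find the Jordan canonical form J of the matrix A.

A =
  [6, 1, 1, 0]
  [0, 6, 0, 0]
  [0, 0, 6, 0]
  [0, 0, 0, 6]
J_2(6) ⊕ J_1(6) ⊕ J_1(6)

The characteristic polynomial is
  det(x·I − A) = x^4 - 24*x^3 + 216*x^2 - 864*x + 1296 = (x - 6)^4

Eigenvalues and multiplicities (the geometric multiplicity of λ is n − rank(A − λI), which equals the number of Jordan blocks for λ):
  λ = 6: algebraic multiplicity = 4, geometric multiplicity = 3

Determining the block sizes for each eigenvalue:
  λ = 6: 3 blocks summing to 4 forces exactly one block of size 2 and the rest size 1 → block sizes [2, 1, 1]

Assembling the blocks gives a Jordan form
J =
  [6, 1, 0, 0]
  [0, 6, 0, 0]
  [0, 0, 6, 0]
  [0, 0, 0, 6]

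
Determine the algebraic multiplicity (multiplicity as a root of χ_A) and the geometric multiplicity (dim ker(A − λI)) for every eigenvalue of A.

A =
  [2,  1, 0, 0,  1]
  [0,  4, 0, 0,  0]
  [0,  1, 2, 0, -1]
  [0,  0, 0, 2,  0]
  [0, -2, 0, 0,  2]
λ = 2: alg = 4, geom = 3; λ = 4: alg = 1, geom = 1

Step 1 — factor the characteristic polynomial to read off the algebraic multiplicities:
  χ_A(x) = (x - 4)*(x - 2)^4

Step 2 — compute geometric multiplicities via the rank-nullity identity g(λ) = n − rank(A − λI):
  rank(A − (2)·I) = 2, so dim ker(A − (2)·I) = n − 2 = 3
  rank(A − (4)·I) = 4, so dim ker(A − (4)·I) = n − 4 = 1

Summary:
  λ = 2: algebraic multiplicity = 4, geometric multiplicity = 3
  λ = 4: algebraic multiplicity = 1, geometric multiplicity = 1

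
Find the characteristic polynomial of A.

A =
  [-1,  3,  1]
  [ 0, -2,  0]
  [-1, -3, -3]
x^3 + 6*x^2 + 12*x + 8

Expanding det(x·I − A) (e.g. by cofactor expansion or by noting that A is similar to its Jordan form J, which has the same characteristic polynomial as A) gives
  χ_A(x) = x^3 + 6*x^2 + 12*x + 8
which factors as (x + 2)^3. The eigenvalues (with algebraic multiplicities) are λ = -2 with multiplicity 3.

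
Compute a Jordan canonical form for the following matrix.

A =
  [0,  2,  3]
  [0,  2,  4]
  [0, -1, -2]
J_3(0)

The characteristic polynomial is
  det(x·I − A) = x^3

Eigenvalues and multiplicities (the geometric multiplicity of λ is n − rank(A − λI), which equals the number of Jordan blocks for λ):
  λ = 0: algebraic multiplicity = 3, geometric multiplicity = 1

Determining the block sizes for each eigenvalue:
  λ = 0: one block (gm = 1), so the single block has size am = 3 → block sizes [3]

Assembling the blocks gives a Jordan form
J =
  [0, 1, 0]
  [0, 0, 1]
  [0, 0, 0]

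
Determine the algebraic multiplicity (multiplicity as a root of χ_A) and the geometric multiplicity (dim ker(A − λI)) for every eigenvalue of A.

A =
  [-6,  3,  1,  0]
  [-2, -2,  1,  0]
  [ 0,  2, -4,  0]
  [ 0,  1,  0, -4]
λ = -4: alg = 4, geom = 2

Step 1 — factor the characteristic polynomial to read off the algebraic multiplicities:
  χ_A(x) = (x + 4)^4

Step 2 — compute geometric multiplicities via the rank-nullity identity g(λ) = n − rank(A − λI):
  rank(A − (-4)·I) = 2, so dim ker(A − (-4)·I) = n − 2 = 2

Summary:
  λ = -4: algebraic multiplicity = 4, geometric multiplicity = 2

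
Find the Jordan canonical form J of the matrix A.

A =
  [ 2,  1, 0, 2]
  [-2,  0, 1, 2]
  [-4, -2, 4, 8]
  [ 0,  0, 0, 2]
J_3(2) ⊕ J_1(2)

The characteristic polynomial is
  det(x·I − A) = x^4 - 8*x^3 + 24*x^2 - 32*x + 16 = (x - 2)^4

Eigenvalues and multiplicities (the geometric multiplicity of λ is n − rank(A − λI), which equals the number of Jordan blocks for λ):
  λ = 2: algebraic multiplicity = 4, geometric multiplicity = 2

Determining the block sizes for each eigenvalue:
  λ = 2: with am = 4 and gm = 2, the partition is not yet determined (e.g. several partitions of 4 into 2 parts exist). Let N = A − (2)·I. Computing rank(N^1) = 2, rank(N^2) = 1, rank(N^3) = 0; the number of blocks of size ≥ j is rank(N^{j−1}) − rank(N^j), giving [2, 1, 1]. So we have 1 block(s) of size 3, 1 block(s) of size 1 → block sizes [3, 1]

Assembling the blocks gives a Jordan form
J =
  [2, 1, 0, 0]
  [0, 2, 1, 0]
  [0, 0, 2, 0]
  [0, 0, 0, 2]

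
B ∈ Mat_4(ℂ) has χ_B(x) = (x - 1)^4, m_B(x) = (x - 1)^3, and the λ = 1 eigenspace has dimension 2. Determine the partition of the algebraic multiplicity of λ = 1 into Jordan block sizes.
Block sizes for λ = 1: [3, 1]

Step 1 — from the characteristic polynomial, algebraic multiplicity of λ = 1 is 4. From dim ker(B − (1)·I) = 2, there are exactly 2 Jordan blocks for λ = 1.
Step 2 — from the minimal polynomial, the factor (x − 1)^3 tells us the largest block for λ = 1 has size 3.
Step 3 — with total size 4, 2 blocks, and largest block 3, the block sizes (in nonincreasing order) are [3, 1].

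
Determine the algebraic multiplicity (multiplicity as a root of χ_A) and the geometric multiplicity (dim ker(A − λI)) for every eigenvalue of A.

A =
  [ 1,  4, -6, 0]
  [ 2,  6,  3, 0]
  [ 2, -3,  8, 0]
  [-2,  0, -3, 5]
λ = 5: alg = 4, geom = 2

Step 1 — factor the characteristic polynomial to read off the algebraic multiplicities:
  χ_A(x) = (x - 5)^4

Step 2 — compute geometric multiplicities via the rank-nullity identity g(λ) = n − rank(A − λI):
  rank(A − (5)·I) = 2, so dim ker(A − (5)·I) = n − 2 = 2

Summary:
  λ = 5: algebraic multiplicity = 4, geometric multiplicity = 2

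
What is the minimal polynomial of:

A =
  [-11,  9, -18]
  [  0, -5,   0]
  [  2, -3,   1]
x^2 + 10*x + 25

The characteristic polynomial is χ_A(x) = (x + 5)^3, so the eigenvalues are known. The minimal polynomial is
  m_A(x) = Π_λ (x − λ)^{k_λ}
where k_λ is the size of the *largest* Jordan block for λ (equivalently, the smallest k with (A − λI)^k v = 0 for every generalised eigenvector v of λ).

  λ = -5: largest Jordan block has size 2, contributing (x + 5)^2

So m_A(x) = (x + 5)^2 = x^2 + 10*x + 25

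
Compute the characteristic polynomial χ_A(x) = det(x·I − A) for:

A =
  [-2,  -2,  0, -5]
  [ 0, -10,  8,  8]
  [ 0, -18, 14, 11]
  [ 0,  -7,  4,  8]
x^4 - 10*x^3 + 24*x^2 + 32*x - 128

Expanding det(x·I − A) (e.g. by cofactor expansion or by noting that A is similar to its Jordan form J, which has the same characteristic polynomial as A) gives
  χ_A(x) = x^4 - 10*x^3 + 24*x^2 + 32*x - 128
which factors as (x - 4)^3*(x + 2). The eigenvalues (with algebraic multiplicities) are λ = -2 with multiplicity 1, λ = 4 with multiplicity 3.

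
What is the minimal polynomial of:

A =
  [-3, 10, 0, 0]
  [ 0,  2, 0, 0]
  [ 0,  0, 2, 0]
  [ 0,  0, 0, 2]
x^2 + x - 6

The characteristic polynomial is χ_A(x) = (x - 2)^3*(x + 3), so the eigenvalues are known. The minimal polynomial is
  m_A(x) = Π_λ (x − λ)^{k_λ}
where k_λ is the size of the *largest* Jordan block for λ (equivalently, the smallest k with (A − λI)^k v = 0 for every generalised eigenvector v of λ).

  λ = -3: largest Jordan block has size 1, contributing (x + 3)
  λ = 2: largest Jordan block has size 1, contributing (x − 2)

So m_A(x) = (x - 2)*(x + 3) = x^2 + x - 6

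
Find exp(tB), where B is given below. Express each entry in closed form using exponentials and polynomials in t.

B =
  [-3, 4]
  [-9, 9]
e^{tB} =
  [-6*t*exp(3*t) + exp(3*t), 4*t*exp(3*t)]
  [-9*t*exp(3*t), 6*t*exp(3*t) + exp(3*t)]

Strategy: write B = P · J · P⁻¹ where J is a Jordan canonical form, so e^{tB} = P · e^{tJ} · P⁻¹, and e^{tJ} can be computed block-by-block.

B has Jordan form
J =
  [3, 1]
  [0, 3]
(up to reordering of blocks).

Per-block formulas:
  For a 2×2 Jordan block J_2(3): exp(t · J_2(3)) = e^(3t)·(I + t·N), where N is the 2×2 nilpotent shift.

After assembling e^{tJ} and conjugating by P, we get:

e^{tB} =
  [-6*t*exp(3*t) + exp(3*t), 4*t*exp(3*t)]
  [-9*t*exp(3*t), 6*t*exp(3*t) + exp(3*t)]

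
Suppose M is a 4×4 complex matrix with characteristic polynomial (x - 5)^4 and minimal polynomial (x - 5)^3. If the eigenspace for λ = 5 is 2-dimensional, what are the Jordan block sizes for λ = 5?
Block sizes for λ = 5: [3, 1]

Step 1 — from the characteristic polynomial, algebraic multiplicity of λ = 5 is 4. From dim ker(M − (5)·I) = 2, there are exactly 2 Jordan blocks for λ = 5.
Step 2 — from the minimal polynomial, the factor (x − 5)^3 tells us the largest block for λ = 5 has size 3.
Step 3 — with total size 4, 2 blocks, and largest block 3, the block sizes (in nonincreasing order) are [3, 1].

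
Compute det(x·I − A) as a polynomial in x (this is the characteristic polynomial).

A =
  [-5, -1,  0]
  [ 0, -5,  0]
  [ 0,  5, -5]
x^3 + 15*x^2 + 75*x + 125

Expanding det(x·I − A) (e.g. by cofactor expansion or by noting that A is similar to its Jordan form J, which has the same characteristic polynomial as A) gives
  χ_A(x) = x^3 + 15*x^2 + 75*x + 125
which factors as (x + 5)^3. The eigenvalues (with algebraic multiplicities) are λ = -5 with multiplicity 3.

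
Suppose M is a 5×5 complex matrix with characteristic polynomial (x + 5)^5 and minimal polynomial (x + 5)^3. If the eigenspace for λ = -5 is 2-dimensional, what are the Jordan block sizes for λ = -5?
Block sizes for λ = -5: [3, 2]

Step 1 — from the characteristic polynomial, algebraic multiplicity of λ = -5 is 5. From dim ker(M − (-5)·I) = 2, there are exactly 2 Jordan blocks for λ = -5.
Step 2 — from the minimal polynomial, the factor (x + 5)^3 tells us the largest block for λ = -5 has size 3.
Step 3 — with total size 5, 2 blocks, and largest block 3, the block sizes (in nonincreasing order) are [3, 2].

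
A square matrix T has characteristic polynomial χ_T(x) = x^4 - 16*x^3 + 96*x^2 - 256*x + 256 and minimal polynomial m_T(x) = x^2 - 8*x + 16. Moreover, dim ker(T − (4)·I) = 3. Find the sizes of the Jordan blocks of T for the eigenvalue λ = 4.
Block sizes for λ = 4: [2, 1, 1]

Step 1 — from the characteristic polynomial, algebraic multiplicity of λ = 4 is 4. From dim ker(T − (4)·I) = 3, there are exactly 3 Jordan blocks for λ = 4.
Step 2 — from the minimal polynomial, the factor (x − 4)^2 tells us the largest block for λ = 4 has size 2.
Step 3 — with total size 4, 3 blocks, and largest block 2, the block sizes (in nonincreasing order) are [2, 1, 1].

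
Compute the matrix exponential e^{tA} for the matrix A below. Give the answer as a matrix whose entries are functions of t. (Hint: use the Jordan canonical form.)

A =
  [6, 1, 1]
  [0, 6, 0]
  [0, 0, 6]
e^{tA} =
  [exp(6*t), t*exp(6*t), t*exp(6*t)]
  [0, exp(6*t), 0]
  [0, 0, exp(6*t)]

Strategy: write A = P · J · P⁻¹ where J is a Jordan canonical form, so e^{tA} = P · e^{tJ} · P⁻¹, and e^{tJ} can be computed block-by-block.

A has Jordan form
J =
  [6, 1, 0]
  [0, 6, 0]
  [0, 0, 6]
(up to reordering of blocks).

Per-block formulas:
  For a 1×1 block at λ = 6: exp(t · [6]) = [e^(6t)].
  For a 2×2 Jordan block J_2(6): exp(t · J_2(6)) = e^(6t)·(I + t·N), where N is the 2×2 nilpotent shift.

After assembling e^{tJ} and conjugating by P, we get:

e^{tA} =
  [exp(6*t), t*exp(6*t), t*exp(6*t)]
  [0, exp(6*t), 0]
  [0, 0, exp(6*t)]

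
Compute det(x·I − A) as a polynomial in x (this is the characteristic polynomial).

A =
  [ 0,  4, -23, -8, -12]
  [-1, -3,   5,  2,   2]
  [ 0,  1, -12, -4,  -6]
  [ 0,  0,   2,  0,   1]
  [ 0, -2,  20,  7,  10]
x^5 + 5*x^4 + 10*x^3 + 10*x^2 + 5*x + 1

Expanding det(x·I − A) (e.g. by cofactor expansion or by noting that A is similar to its Jordan form J, which has the same characteristic polynomial as A) gives
  χ_A(x) = x^5 + 5*x^4 + 10*x^3 + 10*x^2 + 5*x + 1
which factors as (x + 1)^5. The eigenvalues (with algebraic multiplicities) are λ = -1 with multiplicity 5.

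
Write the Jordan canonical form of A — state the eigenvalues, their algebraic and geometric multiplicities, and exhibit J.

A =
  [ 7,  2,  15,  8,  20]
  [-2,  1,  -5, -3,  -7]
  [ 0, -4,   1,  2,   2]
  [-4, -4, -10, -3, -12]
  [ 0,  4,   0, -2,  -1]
J_2(1) ⊕ J_2(1) ⊕ J_1(1)

The characteristic polynomial is
  det(x·I − A) = x^5 - 5*x^4 + 10*x^3 - 10*x^2 + 5*x - 1 = (x - 1)^5

Eigenvalues and multiplicities (the geometric multiplicity of λ is n − rank(A − λI), which equals the number of Jordan blocks for λ):
  λ = 1: algebraic multiplicity = 5, geometric multiplicity = 3

Determining the block sizes for each eigenvalue:
  λ = 1: with am = 5 and gm = 3, the partition is not yet determined (e.g. several partitions of 5 into 3 parts exist). Let N = A − (1)·I. Computing rank(N^1) = 2, rank(N^2) = 0; the number of blocks of size ≥ j is rank(N^{j−1}) − rank(N^j), giving [3, 2]. So we have 2 block(s) of size 2, 1 block(s) of size 1 → block sizes [2, 2, 1]

Assembling the blocks gives a Jordan form
J =
  [1, 1, 0, 0, 0]
  [0, 1, 0, 0, 0]
  [0, 0, 1, 1, 0]
  [0, 0, 0, 1, 0]
  [0, 0, 0, 0, 1]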